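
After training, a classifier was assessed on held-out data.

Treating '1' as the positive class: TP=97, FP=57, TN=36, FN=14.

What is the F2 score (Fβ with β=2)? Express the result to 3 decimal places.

Fβ = (1+β²)·TP / ((1+β²)·TP + β²·FN + FP), with β²=4
= 5·97 / (5·97 + 4·14 + 57) = 0.811

0.811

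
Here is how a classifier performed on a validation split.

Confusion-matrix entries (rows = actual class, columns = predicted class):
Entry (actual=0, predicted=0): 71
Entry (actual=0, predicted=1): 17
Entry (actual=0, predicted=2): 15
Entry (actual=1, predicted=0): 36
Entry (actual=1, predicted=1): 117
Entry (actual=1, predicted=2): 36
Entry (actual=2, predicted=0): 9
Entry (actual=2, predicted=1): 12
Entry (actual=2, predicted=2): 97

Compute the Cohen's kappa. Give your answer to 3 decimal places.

Observed agreement pₒ = trace/N = 285/410 = 0.6951
Expected agreement pₑ = Σ (rowᵢ·colᵢ)/N² = (103·116 + 189·146 + 118·148)/410² = 0.3391
κ = (pₒ − pₑ)/(1 − pₑ) = (0.6951 − 0.3391)/(1 − 0.3391) = 0.539

0.539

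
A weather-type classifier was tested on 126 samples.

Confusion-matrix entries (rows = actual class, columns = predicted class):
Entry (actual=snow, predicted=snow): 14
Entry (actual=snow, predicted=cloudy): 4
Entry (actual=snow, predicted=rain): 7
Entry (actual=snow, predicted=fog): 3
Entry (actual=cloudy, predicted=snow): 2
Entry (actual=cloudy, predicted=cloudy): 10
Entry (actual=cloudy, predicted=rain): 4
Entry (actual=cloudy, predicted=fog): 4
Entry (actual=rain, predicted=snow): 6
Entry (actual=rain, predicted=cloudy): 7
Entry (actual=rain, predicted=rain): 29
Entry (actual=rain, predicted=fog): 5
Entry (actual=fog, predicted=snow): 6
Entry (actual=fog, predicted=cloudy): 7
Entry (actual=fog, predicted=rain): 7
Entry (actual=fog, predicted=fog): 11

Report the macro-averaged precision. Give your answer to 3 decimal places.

0.488

Per-class precision (TP/(TP+FP)):
  snow: TP=14, FP=2+6+6=14 → 14/28 = 0.5000
  cloudy: TP=10, FP=4+7+7=18 → 10/28 = 0.3571
  rain: TP=29, FP=7+4+7=18 → 29/47 = 0.6170
  fog: TP=11, FP=3+4+5=12 → 11/23 = 0.4783
Macro-precision = mean = (0.5000 + 0.3571 + 0.6170 + 0.4783) / 4 = 0.488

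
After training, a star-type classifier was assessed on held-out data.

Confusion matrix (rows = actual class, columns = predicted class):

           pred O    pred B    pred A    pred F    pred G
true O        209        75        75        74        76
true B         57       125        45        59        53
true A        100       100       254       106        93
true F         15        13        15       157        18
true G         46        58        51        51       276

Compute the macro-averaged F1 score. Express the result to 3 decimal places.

Per-class F1 score (2·TP/(2·TP+FP+FN)):
  O: TP=209, FP=57+100+15+46=218, FN=75+75+74+76=300 → 418/936 = 0.4466
  B: TP=125, FP=75+100+13+58=246, FN=57+45+59+53=214 → 250/710 = 0.3521
  A: TP=254, FP=75+45+15+51=186, FN=100+100+106+93=399 → 508/1093 = 0.4648
  F: TP=157, FP=74+59+106+51=290, FN=15+13+15+18=61 → 314/665 = 0.4722
  G: TP=276, FP=76+53+93+18=240, FN=46+58+51+51=206 → 552/998 = 0.5531
Macro-F1 score = mean = (0.4466 + 0.3521 + 0.4648 + 0.4722 + 0.5531) / 5 = 0.458

0.458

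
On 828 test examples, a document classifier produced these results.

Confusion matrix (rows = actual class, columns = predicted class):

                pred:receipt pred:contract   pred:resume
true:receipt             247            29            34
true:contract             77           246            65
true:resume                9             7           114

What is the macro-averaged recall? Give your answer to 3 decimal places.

0.769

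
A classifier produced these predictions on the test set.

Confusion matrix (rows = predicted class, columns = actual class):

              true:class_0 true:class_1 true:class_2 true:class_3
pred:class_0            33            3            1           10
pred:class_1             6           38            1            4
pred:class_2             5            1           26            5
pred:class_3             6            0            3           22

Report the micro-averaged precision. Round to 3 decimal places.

Micro-averaging pools counts across classes: ΣTP=119, ΣFP=45, ΣFN=45.
Micro-precision = TP/(TP+FP) on pooled counts = 0.726 (equals overall accuracy in single-label multiclass).

0.726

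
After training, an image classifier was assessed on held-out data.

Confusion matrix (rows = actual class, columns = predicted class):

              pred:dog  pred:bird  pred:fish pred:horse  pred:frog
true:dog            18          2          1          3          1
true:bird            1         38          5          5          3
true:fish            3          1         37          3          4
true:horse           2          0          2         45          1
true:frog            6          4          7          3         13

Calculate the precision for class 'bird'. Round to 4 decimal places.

Treat 'bird' as positive and all other classes as negative.
precision = TP/(TP+FP).
bird: TP=38, FP=2+1+0+4=7 → 38/45 = 0.84444

0.8444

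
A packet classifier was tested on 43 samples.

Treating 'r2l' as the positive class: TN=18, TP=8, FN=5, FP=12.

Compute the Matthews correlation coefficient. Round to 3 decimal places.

0.198

MCC = (TP·TN − FP·FN) / √((TP+FP)(TP+FN)(TN+FP)(TN+FN))
Numerator = 8·18 − 12·5 = 84
Denominator = √(20·13·30·23) = √179400 = 423.5564
MCC = 84 / 423.5564 = 0.198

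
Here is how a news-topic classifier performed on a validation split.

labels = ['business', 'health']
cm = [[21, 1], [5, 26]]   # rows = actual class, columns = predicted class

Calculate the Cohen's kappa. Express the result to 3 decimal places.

Observed agreement pₒ = trace/N = 47/53 = 0.8868
Expected agreement pₑ = Σ (rowᵢ·colᵢ)/N² = (22·26 + 31·27)/53² = 0.5016
κ = (pₒ − pₑ)/(1 − pₑ) = (0.8868 − 0.5016)/(1 − 0.5016) = 0.773

0.773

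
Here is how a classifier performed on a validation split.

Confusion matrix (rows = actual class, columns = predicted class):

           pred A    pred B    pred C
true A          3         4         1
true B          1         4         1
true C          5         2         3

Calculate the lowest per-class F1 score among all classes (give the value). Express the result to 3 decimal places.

0.353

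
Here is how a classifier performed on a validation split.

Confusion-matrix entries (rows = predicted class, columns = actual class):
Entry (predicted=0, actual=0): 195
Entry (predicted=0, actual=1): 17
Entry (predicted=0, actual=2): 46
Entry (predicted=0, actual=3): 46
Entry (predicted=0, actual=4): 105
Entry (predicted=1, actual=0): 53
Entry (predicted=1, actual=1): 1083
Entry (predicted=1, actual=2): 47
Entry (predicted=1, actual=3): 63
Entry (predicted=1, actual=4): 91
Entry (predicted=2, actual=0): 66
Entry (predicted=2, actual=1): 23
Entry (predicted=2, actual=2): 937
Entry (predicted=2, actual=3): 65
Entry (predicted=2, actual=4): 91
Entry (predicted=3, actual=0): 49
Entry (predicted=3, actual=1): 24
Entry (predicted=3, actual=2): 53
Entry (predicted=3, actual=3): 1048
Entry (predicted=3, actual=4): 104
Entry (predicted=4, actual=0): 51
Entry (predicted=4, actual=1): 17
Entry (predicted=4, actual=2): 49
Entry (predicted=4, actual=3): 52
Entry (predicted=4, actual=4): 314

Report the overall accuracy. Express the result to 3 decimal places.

Accuracy = trace / total = (195+1083+937+1048+314=3577) / 4689 = 3577/4689 = 0.763

0.763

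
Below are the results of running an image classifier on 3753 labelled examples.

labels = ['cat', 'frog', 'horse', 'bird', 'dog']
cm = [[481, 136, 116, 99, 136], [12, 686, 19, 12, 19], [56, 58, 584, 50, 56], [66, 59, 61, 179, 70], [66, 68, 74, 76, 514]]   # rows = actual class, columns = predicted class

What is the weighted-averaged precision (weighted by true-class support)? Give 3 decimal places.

Per-class precision (TP/(TP+FP)):
  cat: TP=481, FP=12+56+66+66=200 → 481/681 = 0.7063
  frog: TP=686, FP=136+58+59+68=321 → 686/1007 = 0.6812
  horse: TP=584, FP=116+19+61+74=270 → 584/854 = 0.6838
  bird: TP=179, FP=99+12+50+76=237 → 179/416 = 0.4303
  dog: TP=514, FP=136+19+56+70=281 → 514/795 = 0.6465
Weighted-precision = Σ (supportᵢ/N)·precisionᵢ with N=3753: (968/3753)·0.7063 + (748/3753)·0.6812 + (804/3753)·0.6838 + (435/3753)·0.4303 + (798/3753)·0.6465 = 0.652

0.652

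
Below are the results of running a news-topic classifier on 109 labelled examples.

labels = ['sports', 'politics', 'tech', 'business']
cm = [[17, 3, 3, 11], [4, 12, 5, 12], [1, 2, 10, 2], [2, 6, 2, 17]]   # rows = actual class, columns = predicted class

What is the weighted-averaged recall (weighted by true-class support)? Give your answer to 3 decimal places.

0.514

Per-class recall (TP/(TP+FN)):
  sports: TP=17, FN=3+3+11=17 → 17/34 = 0.5000
  politics: TP=12, FN=4+5+12=21 → 12/33 = 0.3636
  tech: TP=10, FN=1+2+2=5 → 10/15 = 0.6667
  business: TP=17, FN=2+6+2=10 → 17/27 = 0.6296
Weighted-recall = Σ (supportᵢ/N)·recallᵢ with N=109: (34/109)·0.5000 + (33/109)·0.3636 + (15/109)·0.6667 + (27/109)·0.6296 = 0.514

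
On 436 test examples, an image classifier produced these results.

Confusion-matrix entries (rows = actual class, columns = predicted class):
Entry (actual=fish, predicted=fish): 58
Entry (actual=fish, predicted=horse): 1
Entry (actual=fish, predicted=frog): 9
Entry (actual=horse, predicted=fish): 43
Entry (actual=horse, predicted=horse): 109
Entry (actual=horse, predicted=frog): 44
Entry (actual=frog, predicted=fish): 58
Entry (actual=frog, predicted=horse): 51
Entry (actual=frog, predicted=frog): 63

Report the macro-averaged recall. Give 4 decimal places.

Per-class recall (TP/(TP+FN)):
  fish: TP=58, FN=1+9=10 → 58/68 = 0.85294
  horse: TP=109, FN=43+44=87 → 109/196 = 0.55612
  frog: TP=63, FN=58+51=109 → 63/172 = 0.36628
Macro-recall = mean = (0.85294 + 0.55612 + 0.36628) / 3 = 0.5918

0.5918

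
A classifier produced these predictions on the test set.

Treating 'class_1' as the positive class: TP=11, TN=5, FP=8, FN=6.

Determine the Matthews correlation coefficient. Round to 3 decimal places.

MCC = (TP·TN − FP·FN) / √((TP+FP)(TP+FN)(TN+FP)(TN+FN))
Numerator = 11·5 − 8·6 = 7
Denominator = √(19·17·13·11) = √46189 = 214.9163
MCC = 7 / 214.9163 = 0.033

0.033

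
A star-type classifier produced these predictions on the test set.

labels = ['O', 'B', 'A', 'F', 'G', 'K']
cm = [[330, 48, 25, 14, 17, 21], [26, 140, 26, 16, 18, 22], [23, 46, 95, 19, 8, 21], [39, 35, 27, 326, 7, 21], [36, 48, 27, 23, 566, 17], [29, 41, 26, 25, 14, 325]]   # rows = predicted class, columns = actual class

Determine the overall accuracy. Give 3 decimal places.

0.700

Accuracy = trace / total = (330+140+95+326+566+325=1782) / 2547 = 1782/2547 = 0.700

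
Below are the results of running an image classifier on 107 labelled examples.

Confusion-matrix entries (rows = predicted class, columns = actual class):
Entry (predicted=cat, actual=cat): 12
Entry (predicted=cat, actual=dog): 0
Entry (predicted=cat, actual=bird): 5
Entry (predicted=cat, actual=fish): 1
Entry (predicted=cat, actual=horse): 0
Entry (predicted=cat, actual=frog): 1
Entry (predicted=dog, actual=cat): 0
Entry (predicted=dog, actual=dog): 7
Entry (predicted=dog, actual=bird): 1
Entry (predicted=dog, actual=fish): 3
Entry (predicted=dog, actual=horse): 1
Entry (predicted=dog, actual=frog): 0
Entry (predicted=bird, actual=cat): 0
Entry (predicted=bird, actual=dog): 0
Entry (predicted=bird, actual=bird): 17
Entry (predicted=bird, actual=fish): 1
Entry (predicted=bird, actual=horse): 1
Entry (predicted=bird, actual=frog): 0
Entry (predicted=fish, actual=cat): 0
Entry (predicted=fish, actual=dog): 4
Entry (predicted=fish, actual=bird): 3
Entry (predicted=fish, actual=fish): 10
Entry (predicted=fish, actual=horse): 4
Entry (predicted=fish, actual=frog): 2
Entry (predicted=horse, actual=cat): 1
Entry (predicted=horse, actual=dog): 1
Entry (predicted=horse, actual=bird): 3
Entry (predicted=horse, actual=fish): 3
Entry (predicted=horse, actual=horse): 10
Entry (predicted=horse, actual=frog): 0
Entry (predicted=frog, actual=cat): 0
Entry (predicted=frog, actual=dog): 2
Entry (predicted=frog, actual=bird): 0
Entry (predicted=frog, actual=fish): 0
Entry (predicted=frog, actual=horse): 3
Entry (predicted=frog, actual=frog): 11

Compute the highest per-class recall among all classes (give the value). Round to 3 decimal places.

0.923

Per-class recall (TP/(TP+FN)):
  cat: TP=12, FN=0+0+0+1+0=1 → 12/13 = 0.9231
  dog: TP=7, FN=0+0+4+1+2=7 → 7/14 = 0.5000
  bird: TP=17, FN=5+1+3+3+0=12 → 17/29 = 0.5862
  fish: TP=10, FN=1+3+1+3+0=8 → 10/18 = 0.5556
  horse: TP=10, FN=0+1+1+4+3=9 → 10/19 = 0.5263
  frog: TP=11, FN=1+0+0+2+0=3 → 11/14 = 0.7857
Highest is class 'cat' with recall = 0.923.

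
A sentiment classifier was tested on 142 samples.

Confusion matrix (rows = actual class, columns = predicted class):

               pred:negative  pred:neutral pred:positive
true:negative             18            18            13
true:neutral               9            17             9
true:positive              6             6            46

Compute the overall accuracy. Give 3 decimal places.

Accuracy = trace / total = (18+17+46=81) / 142 = 81/142 = 0.570

0.570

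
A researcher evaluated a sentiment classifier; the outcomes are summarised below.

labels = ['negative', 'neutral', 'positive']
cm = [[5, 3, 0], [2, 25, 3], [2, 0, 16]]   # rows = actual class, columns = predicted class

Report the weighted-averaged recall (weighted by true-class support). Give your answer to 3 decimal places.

0.821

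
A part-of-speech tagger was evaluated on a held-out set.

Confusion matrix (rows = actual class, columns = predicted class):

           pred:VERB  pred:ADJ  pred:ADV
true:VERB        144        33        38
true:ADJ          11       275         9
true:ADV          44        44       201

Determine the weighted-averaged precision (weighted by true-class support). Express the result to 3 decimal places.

Per-class precision (TP/(TP+FP)):
  VERB: TP=144, FP=11+44=55 → 144/199 = 0.7236
  ADJ: TP=275, FP=33+44=77 → 275/352 = 0.7813
  ADV: TP=201, FP=38+9=47 → 201/248 = 0.8105
Weighted-precision = Σ (supportᵢ/N)·precisionᵢ with N=799: (215/799)·0.7236 + (295/799)·0.7813 + (289/799)·0.8105 = 0.776

0.776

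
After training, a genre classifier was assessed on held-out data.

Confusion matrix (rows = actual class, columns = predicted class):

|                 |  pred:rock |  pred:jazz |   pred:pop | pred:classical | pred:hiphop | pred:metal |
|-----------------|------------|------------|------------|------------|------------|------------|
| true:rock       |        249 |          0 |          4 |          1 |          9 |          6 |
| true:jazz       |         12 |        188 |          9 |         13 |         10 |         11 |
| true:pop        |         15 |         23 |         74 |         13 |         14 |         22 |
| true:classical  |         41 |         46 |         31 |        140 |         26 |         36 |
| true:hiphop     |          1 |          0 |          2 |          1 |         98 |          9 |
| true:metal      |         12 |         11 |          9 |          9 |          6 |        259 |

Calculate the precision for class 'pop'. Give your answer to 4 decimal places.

Treat 'pop' as positive and all other classes as negative.
precision = TP/(TP+FP).
pop: TP=74, FP=4+9+31+2+9=55 → 74/129 = 0.57364

0.5736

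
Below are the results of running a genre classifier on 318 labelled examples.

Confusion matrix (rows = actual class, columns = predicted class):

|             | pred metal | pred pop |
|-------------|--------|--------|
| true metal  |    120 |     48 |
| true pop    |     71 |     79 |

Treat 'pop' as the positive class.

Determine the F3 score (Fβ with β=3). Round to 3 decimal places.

0.535

Fβ = (1+β²)·TP / ((1+β²)·TP + β²·FN + FP), with β²=9
= 10·79 / (10·79 + 9·71 + 48) = 0.535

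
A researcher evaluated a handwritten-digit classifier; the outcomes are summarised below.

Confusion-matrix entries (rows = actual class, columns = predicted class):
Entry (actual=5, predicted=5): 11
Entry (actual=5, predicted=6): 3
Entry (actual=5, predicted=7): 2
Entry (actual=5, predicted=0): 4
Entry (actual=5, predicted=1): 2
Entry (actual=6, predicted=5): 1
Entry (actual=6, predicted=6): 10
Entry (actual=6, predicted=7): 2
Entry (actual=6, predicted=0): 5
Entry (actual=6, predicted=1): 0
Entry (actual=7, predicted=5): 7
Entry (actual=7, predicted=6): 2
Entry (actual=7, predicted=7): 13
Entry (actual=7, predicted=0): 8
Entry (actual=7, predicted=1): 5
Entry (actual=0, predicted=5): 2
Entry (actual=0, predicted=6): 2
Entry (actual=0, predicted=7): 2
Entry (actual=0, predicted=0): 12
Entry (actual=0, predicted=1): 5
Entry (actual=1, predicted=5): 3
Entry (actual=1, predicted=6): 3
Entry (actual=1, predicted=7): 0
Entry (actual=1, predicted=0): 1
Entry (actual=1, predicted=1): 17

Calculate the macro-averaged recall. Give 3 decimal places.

0.531

Per-class recall (TP/(TP+FN)):
  5: TP=11, FN=3+2+4+2=11 → 11/22 = 0.5000
  6: TP=10, FN=1+2+5+0=8 → 10/18 = 0.5556
  7: TP=13, FN=7+2+8+5=22 → 13/35 = 0.3714
  0: TP=12, FN=2+2+2+5=11 → 12/23 = 0.5217
  1: TP=17, FN=3+3+0+1=7 → 17/24 = 0.7083
Macro-recall = mean = (0.5000 + 0.5556 + 0.3714 + 0.5217 + 0.7083) / 5 = 0.531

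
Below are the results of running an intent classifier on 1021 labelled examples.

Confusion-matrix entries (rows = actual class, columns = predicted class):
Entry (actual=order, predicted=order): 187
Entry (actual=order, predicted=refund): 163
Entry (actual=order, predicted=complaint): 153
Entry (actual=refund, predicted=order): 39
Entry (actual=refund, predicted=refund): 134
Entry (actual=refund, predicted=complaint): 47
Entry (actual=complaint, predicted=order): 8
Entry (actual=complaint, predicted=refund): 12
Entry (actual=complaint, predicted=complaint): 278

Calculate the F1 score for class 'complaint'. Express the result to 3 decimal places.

F1 score = 2·TP/(2·TP+FP+FN).
complaint: TP=278, FP=153+47=200, FN=8+12=20 → 556/776 = 0.7165

0.716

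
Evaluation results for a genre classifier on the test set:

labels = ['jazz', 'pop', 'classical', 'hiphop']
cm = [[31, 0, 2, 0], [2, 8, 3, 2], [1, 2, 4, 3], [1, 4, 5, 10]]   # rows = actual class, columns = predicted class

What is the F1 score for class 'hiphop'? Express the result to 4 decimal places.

0.5714

Treat 'hiphop' as positive and all other classes as negative.
F1 score = 2·TP/(2·TP+FP+FN).
hiphop: TP=10, FP=0+2+3=5, FN=1+4+5=10 → 20/35 = 0.57143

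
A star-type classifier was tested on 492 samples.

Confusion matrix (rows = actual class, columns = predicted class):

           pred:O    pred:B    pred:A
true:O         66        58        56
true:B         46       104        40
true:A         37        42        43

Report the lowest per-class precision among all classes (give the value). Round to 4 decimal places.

Per-class precision (TP/(TP+FP)):
  O: TP=66, FP=46+37=83 → 66/149 = 0.44295
  B: TP=104, FP=58+42=100 → 104/204 = 0.50980
  A: TP=43, FP=56+40=96 → 43/139 = 0.30935
Lowest is class 'A' with precision = 0.3094.

0.3094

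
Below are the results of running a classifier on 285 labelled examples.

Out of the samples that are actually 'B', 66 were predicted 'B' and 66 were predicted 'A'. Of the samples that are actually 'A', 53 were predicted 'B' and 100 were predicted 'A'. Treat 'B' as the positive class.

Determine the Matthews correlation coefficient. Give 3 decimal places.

0.155

MCC = (TP·TN − FP·FN) / √((TP+FP)(TP+FN)(TN+FP)(TN+FN))
Numerator = 66·100 − 53·66 = 3102
Denominator = √(119·132·153·166) = √398951784 = 19973.7774
MCC = 3102 / 19973.7774 = 0.155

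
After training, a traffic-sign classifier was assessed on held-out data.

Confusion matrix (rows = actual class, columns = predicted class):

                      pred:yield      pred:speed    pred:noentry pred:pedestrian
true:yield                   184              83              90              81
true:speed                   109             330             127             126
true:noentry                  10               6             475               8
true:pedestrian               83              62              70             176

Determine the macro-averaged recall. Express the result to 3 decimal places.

0.575

Per-class recall (TP/(TP+FN)):
  yield: TP=184, FN=83+90+81=254 → 184/438 = 0.4201
  speed: TP=330, FN=109+127+126=362 → 330/692 = 0.4769
  noentry: TP=475, FN=10+6+8=24 → 475/499 = 0.9519
  pedestrian: TP=176, FN=83+62+70=215 → 176/391 = 0.4501
Macro-recall = mean = (0.4201 + 0.4769 + 0.9519 + 0.4501) / 4 = 0.575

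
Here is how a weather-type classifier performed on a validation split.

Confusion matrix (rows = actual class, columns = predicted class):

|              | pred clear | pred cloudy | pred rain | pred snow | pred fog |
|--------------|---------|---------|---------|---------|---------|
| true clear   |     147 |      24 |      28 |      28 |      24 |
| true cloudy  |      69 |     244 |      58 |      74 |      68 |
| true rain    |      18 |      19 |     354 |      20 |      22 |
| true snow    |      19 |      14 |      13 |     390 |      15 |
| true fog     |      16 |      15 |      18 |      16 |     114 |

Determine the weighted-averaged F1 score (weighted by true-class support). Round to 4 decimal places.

Per-class F1 score (2·TP/(2·TP+FP+FN)):
  clear: TP=147, FP=69+18+19+16=122, FN=24+28+28+24=104 → 294/520 = 0.56538
  cloudy: TP=244, FP=24+19+14+15=72, FN=69+58+74+68=269 → 488/829 = 0.58866
  rain: TP=354, FP=28+58+13+18=117, FN=18+19+20+22=79 → 708/904 = 0.78319
  snow: TP=390, FP=28+74+20+16=138, FN=19+14+13+15=61 → 780/979 = 0.79673
  fog: TP=114, FP=24+68+22+15=129, FN=16+15+18+16=65 → 228/422 = 0.54028
Weighted-F1 score = Σ (supportᵢ/N)·F1 scoreᵢ with N=1827: (251/1827)·0.56538 + (513/1827)·0.58866 + (433/1827)·0.78319 + (451/1827)·0.79673 + (179/1827)·0.54028 = 0.6782

0.6782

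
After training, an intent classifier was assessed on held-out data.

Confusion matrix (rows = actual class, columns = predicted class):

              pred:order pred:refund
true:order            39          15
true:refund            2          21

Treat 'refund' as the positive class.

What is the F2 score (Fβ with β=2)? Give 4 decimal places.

Fβ = (1+β²)·TP / ((1+β²)·TP + β²·FN + FP), with β²=4
= 5·21 / (5·21 + 4·2 + 15) = 0.8203

0.8203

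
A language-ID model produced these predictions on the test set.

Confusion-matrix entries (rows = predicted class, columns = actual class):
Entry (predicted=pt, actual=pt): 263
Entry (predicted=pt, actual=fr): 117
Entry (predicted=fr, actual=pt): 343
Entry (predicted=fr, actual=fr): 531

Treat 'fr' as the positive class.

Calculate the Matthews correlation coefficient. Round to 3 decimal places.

0.276

MCC = (TP·TN − FP·FN) / √((TP+FP)(TP+FN)(TN+FP)(TN+FN))
Numerator = 531·263 − 343·117 = 99522
Denominator = √(874·648·606·380) = √130419538560 = 361136.4542
MCC = 99522 / 361136.4542 = 0.276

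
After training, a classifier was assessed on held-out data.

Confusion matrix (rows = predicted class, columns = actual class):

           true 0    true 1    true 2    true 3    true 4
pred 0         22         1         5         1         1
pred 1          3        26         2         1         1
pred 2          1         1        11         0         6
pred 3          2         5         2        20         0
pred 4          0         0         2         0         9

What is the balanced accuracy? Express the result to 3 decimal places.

0.702

Balanced accuracy = mean of per-class recall.
  0: recall = 22/28 = 0.7857
  1: recall = 26/33 = 0.7879
  2: recall = 11/22 = 0.5000
  3: recall = 20/22 = 0.9091
  4: recall = 9/17 = 0.5294
Mean = (0.7857 + 0.7879 + 0.5000 + 0.9091 + 0.5294) / 5 = 0.702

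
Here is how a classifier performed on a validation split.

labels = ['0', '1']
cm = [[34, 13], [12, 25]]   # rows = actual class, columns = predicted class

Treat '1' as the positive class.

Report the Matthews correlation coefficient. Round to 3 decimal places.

MCC = (TP·TN − FP·FN) / √((TP+FP)(TP+FN)(TN+FP)(TN+FN))
Numerator = 25·34 − 13·12 = 694
Denominator = √(38·37·47·46) = √3039772 = 1743.4942
MCC = 694 / 1743.4942 = 0.398

0.398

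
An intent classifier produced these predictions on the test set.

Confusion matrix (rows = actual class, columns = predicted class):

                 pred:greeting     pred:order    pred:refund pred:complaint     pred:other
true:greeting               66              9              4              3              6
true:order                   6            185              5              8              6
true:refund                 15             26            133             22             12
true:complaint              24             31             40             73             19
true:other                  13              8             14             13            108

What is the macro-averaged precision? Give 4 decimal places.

Per-class precision (TP/(TP+FP)):
  greeting: TP=66, FP=6+15+24+13=58 → 66/124 = 0.53226
  order: TP=185, FP=9+26+31+8=74 → 185/259 = 0.71429
  refund: TP=133, FP=4+5+40+14=63 → 133/196 = 0.67857
  complaint: TP=73, FP=3+8+22+13=46 → 73/119 = 0.61345
  other: TP=108, FP=6+6+12+19=43 → 108/151 = 0.71523
Macro-precision = mean = (0.53226 + 0.71429 + 0.67857 + 0.61345 + 0.71523) / 5 = 0.6508

0.6508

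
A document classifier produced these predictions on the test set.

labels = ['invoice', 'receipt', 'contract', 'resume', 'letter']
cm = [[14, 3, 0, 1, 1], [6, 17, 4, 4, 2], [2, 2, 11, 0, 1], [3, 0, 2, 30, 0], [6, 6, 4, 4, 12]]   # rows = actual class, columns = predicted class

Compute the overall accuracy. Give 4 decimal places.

Accuracy = trace / total = (14+17+11+30+12=84) / 135 = 84/135 = 0.6222

0.6222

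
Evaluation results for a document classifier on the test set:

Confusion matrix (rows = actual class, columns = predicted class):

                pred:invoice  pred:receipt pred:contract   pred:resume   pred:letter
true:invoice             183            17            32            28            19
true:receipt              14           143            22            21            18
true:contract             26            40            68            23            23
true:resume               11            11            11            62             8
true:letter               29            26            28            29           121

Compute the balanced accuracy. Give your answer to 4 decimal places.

0.5622

Balanced accuracy = mean of per-class recall.
  invoice: recall = 183/279 = 0.65591
  receipt: recall = 143/218 = 0.65596
  contract: recall = 68/180 = 0.37778
  resume: recall = 62/103 = 0.60194
  letter: recall = 121/233 = 0.51931
Mean = (0.65591 + 0.65596 + 0.37778 + 0.60194 + 0.51931) / 5 = 0.5622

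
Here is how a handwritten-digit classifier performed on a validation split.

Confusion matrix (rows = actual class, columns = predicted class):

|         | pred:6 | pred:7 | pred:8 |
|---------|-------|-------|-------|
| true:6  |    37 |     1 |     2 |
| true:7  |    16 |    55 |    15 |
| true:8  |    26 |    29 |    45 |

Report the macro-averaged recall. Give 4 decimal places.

0.6715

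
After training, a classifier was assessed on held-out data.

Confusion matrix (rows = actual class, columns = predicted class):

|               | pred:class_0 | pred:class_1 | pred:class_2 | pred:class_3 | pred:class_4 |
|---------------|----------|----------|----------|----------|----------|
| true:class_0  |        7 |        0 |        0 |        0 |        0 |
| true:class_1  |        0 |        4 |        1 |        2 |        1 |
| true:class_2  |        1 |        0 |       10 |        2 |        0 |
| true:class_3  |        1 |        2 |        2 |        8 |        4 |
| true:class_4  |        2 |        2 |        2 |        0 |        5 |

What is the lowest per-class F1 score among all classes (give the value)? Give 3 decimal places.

Per-class F1 score (2·TP/(2·TP+FP+FN)):
  class_0: TP=7, FP=0+1+1+2=4, FN=0+0+0+0=0 → 14/18 = 0.7778
  class_1: TP=4, FP=0+0+2+2=4, FN=0+1+2+1=4 → 8/16 = 0.5000
  class_2: TP=10, FP=0+1+2+2=5, FN=1+0+2+0=3 → 20/28 = 0.7143
  class_3: TP=8, FP=0+2+2+0=4, FN=1+2+2+4=9 → 16/29 = 0.5517
  class_4: TP=5, FP=0+1+0+4=5, FN=2+2+2+0=6 → 10/21 = 0.4762
Lowest is class 'class_4' with F1 score = 0.476.

0.476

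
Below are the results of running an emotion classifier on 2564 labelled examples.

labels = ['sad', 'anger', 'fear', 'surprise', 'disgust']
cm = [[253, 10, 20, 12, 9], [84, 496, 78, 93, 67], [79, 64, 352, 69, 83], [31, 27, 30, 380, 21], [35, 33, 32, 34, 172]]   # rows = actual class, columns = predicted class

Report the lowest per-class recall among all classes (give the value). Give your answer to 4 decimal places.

0.5440

Per-class recall (TP/(TP+FN)):
  sad: TP=253, FN=10+20+12+9=51 → 253/304 = 0.83224
  anger: TP=496, FN=84+78+93+67=322 → 496/818 = 0.60636
  fear: TP=352, FN=79+64+69+83=295 → 352/647 = 0.54405
  surprise: TP=380, FN=31+27+30+21=109 → 380/489 = 0.77710
  disgust: TP=172, FN=35+33+32+34=134 → 172/306 = 0.56209
Lowest is class 'fear' with recall = 0.5440.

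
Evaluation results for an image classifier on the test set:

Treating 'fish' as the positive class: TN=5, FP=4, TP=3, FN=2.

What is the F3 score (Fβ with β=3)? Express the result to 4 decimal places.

0.5769

Fβ = (1+β²)·TP / ((1+β²)·TP + β²·FN + FP), with β²=9
= 10·3 / (10·3 + 9·2 + 4) = 0.5769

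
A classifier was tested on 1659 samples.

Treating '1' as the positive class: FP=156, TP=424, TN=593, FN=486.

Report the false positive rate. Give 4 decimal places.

0.2083

FPR = FP/(FP+TN) = 156/(156+593) = 0.2083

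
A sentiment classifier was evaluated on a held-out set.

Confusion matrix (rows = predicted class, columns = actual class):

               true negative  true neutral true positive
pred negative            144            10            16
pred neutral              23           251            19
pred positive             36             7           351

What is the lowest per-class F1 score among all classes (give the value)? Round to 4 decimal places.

Per-class F1 score (2·TP/(2·TP+FP+FN)):
  negative: TP=144, FP=10+16=26, FN=23+36=59 → 288/373 = 0.77212
  neutral: TP=251, FP=23+19=42, FN=10+7=17 → 502/561 = 0.89483
  positive: TP=351, FP=36+7=43, FN=16+19=35 → 702/780 = 0.90000
Lowest is class 'negative' with F1 score = 0.7721.

0.7721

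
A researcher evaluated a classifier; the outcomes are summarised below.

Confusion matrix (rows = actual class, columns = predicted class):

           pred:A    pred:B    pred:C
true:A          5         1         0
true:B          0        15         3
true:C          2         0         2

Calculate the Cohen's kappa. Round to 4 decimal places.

Observed agreement pₒ = trace/N = 22/28 = 0.78571
Expected agreement pₑ = Σ (rowᵢ·colᵢ)/N² = (6·7 + 18·16 + 4·5)/28² = 0.44643
κ = (pₒ − pₑ)/(1 − pₑ) = (0.78571 − 0.44643)/(1 − 0.44643) = 0.6129

0.6129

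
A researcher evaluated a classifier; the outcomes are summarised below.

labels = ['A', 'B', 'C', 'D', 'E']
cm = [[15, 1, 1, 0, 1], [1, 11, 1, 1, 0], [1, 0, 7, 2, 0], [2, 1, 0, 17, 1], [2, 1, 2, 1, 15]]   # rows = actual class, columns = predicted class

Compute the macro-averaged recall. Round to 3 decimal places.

Per-class recall (TP/(TP+FN)):
  A: TP=15, FN=1+1+0+1=3 → 15/18 = 0.8333
  B: TP=11, FN=1+1+1+0=3 → 11/14 = 0.7857
  C: TP=7, FN=1+0+2+0=3 → 7/10 = 0.7000
  D: TP=17, FN=2+1+0+1=4 → 17/21 = 0.8095
  E: TP=15, FN=2+1+2+1=6 → 15/21 = 0.7143
Macro-recall = mean = (0.8333 + 0.7857 + 0.7000 + 0.8095 + 0.7143) / 5 = 0.769

0.769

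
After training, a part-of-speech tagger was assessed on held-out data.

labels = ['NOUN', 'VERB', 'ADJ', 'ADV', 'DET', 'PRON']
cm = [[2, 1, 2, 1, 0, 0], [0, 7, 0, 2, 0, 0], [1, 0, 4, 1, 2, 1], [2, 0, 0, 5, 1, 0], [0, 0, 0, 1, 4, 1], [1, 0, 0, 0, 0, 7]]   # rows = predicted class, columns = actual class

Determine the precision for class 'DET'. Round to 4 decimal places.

0.6667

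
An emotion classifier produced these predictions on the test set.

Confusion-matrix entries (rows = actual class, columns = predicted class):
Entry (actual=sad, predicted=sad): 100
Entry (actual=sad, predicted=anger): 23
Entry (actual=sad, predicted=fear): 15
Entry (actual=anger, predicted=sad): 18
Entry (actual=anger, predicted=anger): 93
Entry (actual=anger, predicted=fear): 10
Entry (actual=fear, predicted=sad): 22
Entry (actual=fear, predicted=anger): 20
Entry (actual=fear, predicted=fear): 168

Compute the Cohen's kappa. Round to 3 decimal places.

Observed agreement pₒ = trace/N = 361/469 = 0.7697
Expected agreement pₑ = Σ (rowᵢ·colᵢ)/N² = (138·140 + 121·136 + 210·193)/469² = 0.3469
κ = (pₒ − pₑ)/(1 − pₑ) = (0.7697 − 0.3469)/(1 − 0.3469) = 0.647

0.647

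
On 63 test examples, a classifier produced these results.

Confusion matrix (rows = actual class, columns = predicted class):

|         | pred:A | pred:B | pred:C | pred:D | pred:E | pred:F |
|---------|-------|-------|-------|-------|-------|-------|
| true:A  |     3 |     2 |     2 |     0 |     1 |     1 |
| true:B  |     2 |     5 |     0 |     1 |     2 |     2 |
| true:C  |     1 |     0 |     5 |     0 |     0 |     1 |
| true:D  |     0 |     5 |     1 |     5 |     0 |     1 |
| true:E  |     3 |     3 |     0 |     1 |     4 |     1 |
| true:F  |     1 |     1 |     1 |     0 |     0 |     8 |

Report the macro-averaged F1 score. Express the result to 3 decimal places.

0.481

Per-class F1 score (2·TP/(2·TP+FP+FN)):
  A: TP=3, FP=2+1+0+3+1=7, FN=2+2+0+1+1=6 → 6/19 = 0.3158
  B: TP=5, FP=2+0+5+3+1=11, FN=2+0+1+2+2=7 → 10/28 = 0.3571
  C: TP=5, FP=2+0+1+0+1=4, FN=1+0+0+0+1=2 → 10/16 = 0.6250
  D: TP=5, FP=0+1+0+1+0=2, FN=0+5+1+0+1=7 → 10/19 = 0.5263
  E: TP=4, FP=1+2+0+0+0=3, FN=3+3+0+1+1=8 → 8/19 = 0.4211
  F: TP=8, FP=1+2+1+1+1=6, FN=1+1+1+0+0=3 → 16/25 = 0.6400
Macro-F1 score = mean = (0.3158 + 0.3571 + 0.6250 + 0.5263 + 0.4211 + 0.6400) / 6 = 0.481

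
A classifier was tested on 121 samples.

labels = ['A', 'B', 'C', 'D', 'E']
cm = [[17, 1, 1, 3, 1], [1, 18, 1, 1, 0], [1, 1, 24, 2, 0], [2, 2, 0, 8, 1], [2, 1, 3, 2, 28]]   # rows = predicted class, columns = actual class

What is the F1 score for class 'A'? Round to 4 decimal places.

0.7391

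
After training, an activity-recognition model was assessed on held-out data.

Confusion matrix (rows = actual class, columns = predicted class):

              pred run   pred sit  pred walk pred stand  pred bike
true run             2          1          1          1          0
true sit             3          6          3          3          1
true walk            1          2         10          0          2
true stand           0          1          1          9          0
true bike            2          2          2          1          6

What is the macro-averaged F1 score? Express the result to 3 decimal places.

Per-class F1 score (2·TP/(2·TP+FP+FN)):
  run: TP=2, FP=3+1+0+2=6, FN=1+1+1+0=3 → 4/13 = 0.3077
  sit: TP=6, FP=1+2+1+2=6, FN=3+3+3+1=10 → 12/28 = 0.4286
  walk: TP=10, FP=1+3+1+2=7, FN=1+2+0+2=5 → 20/32 = 0.6250
  stand: TP=9, FP=1+3+0+1=5, FN=0+1+1+0=2 → 18/25 = 0.7200
  bike: TP=6, FP=0+1+2+0=3, FN=2+2+2+1=7 → 12/22 = 0.5455
Macro-F1 score = mean = (0.3077 + 0.4286 + 0.6250 + 0.7200 + 0.5455) / 5 = 0.525

0.525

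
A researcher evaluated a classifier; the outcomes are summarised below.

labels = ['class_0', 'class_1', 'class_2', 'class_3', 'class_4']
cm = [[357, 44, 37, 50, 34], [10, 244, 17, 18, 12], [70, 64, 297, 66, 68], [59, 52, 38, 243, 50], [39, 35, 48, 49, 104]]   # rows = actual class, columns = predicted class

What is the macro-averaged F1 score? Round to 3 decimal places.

0.574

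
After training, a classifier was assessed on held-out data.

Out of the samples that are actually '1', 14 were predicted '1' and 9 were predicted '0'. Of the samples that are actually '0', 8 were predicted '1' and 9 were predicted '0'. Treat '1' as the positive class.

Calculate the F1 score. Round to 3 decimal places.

0.622

Precision = TP/(TP+FP) = 14/22 = 0.6364
Recall = TP/(TP+FN) = 14/23 = 0.6087
F1 = 2·TP/(2·TP+FP+FN) = 28/45 = 0.622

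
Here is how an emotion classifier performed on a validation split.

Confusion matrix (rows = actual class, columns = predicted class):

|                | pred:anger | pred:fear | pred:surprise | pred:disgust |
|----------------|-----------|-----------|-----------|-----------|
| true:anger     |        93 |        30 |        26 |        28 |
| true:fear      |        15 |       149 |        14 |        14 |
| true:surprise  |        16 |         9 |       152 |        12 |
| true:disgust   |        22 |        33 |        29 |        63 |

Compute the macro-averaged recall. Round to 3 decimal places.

0.634

Per-class recall (TP/(TP+FN)):
  anger: TP=93, FN=30+26+28=84 → 93/177 = 0.5254
  fear: TP=149, FN=15+14+14=43 → 149/192 = 0.7760
  surprise: TP=152, FN=16+9+12=37 → 152/189 = 0.8042
  disgust: TP=63, FN=22+33+29=84 → 63/147 = 0.4286
Macro-recall = mean = (0.5254 + 0.7760 + 0.8042 + 0.4286) / 4 = 0.634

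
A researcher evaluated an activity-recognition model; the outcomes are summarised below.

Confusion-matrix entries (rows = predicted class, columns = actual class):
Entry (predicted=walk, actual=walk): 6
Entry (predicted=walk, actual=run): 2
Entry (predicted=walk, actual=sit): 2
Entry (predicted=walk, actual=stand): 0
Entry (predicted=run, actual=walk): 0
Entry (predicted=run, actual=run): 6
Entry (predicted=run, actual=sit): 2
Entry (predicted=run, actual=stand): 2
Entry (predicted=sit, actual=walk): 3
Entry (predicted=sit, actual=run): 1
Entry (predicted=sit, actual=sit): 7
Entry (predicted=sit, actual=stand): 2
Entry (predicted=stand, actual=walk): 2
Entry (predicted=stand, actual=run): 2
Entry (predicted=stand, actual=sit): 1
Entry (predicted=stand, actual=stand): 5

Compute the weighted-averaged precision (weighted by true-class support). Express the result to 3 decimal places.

0.562

Per-class precision (TP/(TP+FP)):
  walk: TP=6, FP=2+2+0=4 → 6/10 = 0.6000
  run: TP=6, FP=0+2+2=4 → 6/10 = 0.6000
  sit: TP=7, FP=3+1+2=6 → 7/13 = 0.5385
  stand: TP=5, FP=2+2+1=5 → 5/10 = 0.5000
Weighted-precision = Σ (supportᵢ/N)·precisionᵢ with N=43: (11/43)·0.6000 + (11/43)·0.6000 + (12/43)·0.5385 + (9/43)·0.5000 = 0.562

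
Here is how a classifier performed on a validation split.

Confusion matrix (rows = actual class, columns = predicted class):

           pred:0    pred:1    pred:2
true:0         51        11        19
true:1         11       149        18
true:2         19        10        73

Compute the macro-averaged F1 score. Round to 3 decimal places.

0.725

Per-class F1 score (2·TP/(2·TP+FP+FN)):
  0: TP=51, FP=11+19=30, FN=11+19=30 → 102/162 = 0.6296
  1: TP=149, FP=11+10=21, FN=11+18=29 → 298/348 = 0.8563
  2: TP=73, FP=19+18=37, FN=19+10=29 → 146/212 = 0.6887
Macro-F1 score = mean = (0.6296 + 0.8563 + 0.6887) / 3 = 0.725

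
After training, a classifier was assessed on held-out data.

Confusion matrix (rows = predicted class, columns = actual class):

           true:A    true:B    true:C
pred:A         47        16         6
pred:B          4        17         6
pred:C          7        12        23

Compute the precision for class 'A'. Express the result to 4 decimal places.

One-vs-rest for 'A': TP = diagonal; FP = other classes predicted 'A'; FN = 'A' predicted as other.
precision = TP/(TP+FP).
A: TP=47, FP=16+6=22 → 47/69 = 0.68116

0.6812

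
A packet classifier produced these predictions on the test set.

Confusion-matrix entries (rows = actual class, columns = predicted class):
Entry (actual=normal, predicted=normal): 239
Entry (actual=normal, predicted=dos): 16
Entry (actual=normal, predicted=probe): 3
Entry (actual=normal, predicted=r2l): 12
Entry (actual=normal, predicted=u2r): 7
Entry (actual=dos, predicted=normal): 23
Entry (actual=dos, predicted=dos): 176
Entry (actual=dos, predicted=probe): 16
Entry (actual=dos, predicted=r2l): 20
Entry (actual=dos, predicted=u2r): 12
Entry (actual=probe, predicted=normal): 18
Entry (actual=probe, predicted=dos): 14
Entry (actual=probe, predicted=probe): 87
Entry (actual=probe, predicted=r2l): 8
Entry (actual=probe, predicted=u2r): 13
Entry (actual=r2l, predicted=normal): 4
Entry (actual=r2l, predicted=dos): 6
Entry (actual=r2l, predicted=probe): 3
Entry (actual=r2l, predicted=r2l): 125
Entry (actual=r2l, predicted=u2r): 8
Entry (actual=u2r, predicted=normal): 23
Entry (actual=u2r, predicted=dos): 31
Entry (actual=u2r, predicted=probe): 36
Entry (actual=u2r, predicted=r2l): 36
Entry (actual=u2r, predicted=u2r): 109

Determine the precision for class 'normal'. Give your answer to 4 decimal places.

0.7785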